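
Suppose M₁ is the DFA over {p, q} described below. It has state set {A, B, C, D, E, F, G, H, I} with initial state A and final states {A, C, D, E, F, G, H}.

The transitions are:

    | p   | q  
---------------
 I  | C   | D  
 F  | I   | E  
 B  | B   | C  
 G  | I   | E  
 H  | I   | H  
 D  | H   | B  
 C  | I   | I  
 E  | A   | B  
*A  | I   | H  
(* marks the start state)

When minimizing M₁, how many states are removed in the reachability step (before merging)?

3

Starting at A and following transitions, the reachable set is {A, B, C, D, H, I}. That leaves E, F, G unreachable — 3 in total.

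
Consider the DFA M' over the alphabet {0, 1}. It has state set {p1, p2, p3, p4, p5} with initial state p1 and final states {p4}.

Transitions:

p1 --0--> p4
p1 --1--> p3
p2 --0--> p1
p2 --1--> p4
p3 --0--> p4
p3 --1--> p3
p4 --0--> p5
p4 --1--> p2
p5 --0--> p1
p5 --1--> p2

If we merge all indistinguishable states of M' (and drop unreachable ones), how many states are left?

4

Every state is reachable, so we keep all 5.
Start with accepting vs non-accepting: {p4} | {p1,p2,p3,p5}.
Refine {p1,p2,p3,p5} on symbol 0: members go to different blocks, giving {p1,p3} and {p2,p5}.
On input 1, block {p2,p5} splits into {p2} and {p5}.
No further refinement is possible. Final partition (4 blocks): {p4} | {p1,p3} | {p2} | {p5}.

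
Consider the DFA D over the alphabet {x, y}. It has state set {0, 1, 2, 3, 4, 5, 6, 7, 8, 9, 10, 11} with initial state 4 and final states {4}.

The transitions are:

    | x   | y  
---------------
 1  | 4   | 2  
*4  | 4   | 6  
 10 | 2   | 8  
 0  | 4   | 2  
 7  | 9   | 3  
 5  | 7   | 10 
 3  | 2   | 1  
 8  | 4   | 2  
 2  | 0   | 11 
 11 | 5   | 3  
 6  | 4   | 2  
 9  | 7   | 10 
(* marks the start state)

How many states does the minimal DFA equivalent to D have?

5

All states are reachable from the start state.
Initial partition by acceptance: {4} | {0,1,2,3,5,6,7,8,9,10,11}.
Refine {0,1,2,3,5,6,7,8,9,10,11} on symbol x: members go to different blocks, giving {2,3,5,7,9,10,11} and {0,1,6,8}.
Refine {2,3,5,7,9,10,11} on symbol x: members go to different blocks, giving {3,5,7,9,10,11} and {2}.
Split {3,5,7,9,10,11} by δ(·,x) → {5,7,9,11} and {3,10}.
Stable partition: {4} | {5,7,9,11} | {0,1,6,8} | {2} | {3,10} — 5 equivalence classes.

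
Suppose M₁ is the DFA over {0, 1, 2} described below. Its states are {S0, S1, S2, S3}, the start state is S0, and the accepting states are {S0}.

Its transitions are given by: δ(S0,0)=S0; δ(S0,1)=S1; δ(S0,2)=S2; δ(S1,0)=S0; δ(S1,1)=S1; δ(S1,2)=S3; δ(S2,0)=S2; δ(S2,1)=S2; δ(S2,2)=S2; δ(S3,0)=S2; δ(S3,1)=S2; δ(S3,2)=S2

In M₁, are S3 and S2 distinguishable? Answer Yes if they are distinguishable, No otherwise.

All states are reachable from the start state.
Start with accepting vs non-accepting: {S0} | {S1,S2,S3}.
On input 0, block {S1,S2,S3} splits into {S2,S3} and {S1}.
No further refinement is possible. Final partition (3 blocks): {S0} | {S2,S3} | {S1}.
S3 and S2 lie in the same block of the stable partition, so they are equivalent — no string distinguishes them.

No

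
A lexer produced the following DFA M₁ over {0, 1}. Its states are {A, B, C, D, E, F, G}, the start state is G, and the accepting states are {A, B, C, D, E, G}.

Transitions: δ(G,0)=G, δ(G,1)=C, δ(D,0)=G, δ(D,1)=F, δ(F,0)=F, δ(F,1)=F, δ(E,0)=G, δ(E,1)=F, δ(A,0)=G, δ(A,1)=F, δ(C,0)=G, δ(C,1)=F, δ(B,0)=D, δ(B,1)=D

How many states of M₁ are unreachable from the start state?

No path from G leads to A, B, D, E; the other 3 states are all reachable.

4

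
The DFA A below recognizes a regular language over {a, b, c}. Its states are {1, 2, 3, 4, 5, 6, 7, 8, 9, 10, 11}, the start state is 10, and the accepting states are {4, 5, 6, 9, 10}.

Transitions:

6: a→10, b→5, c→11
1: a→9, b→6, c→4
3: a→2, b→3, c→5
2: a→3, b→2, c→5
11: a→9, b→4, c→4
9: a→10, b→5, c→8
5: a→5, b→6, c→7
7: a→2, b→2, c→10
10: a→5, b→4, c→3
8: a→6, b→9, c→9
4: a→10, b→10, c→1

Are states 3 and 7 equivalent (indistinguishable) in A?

Yes

Initial partition by acceptance: {4,5,6,9,10} | {1,2,3,7,8,11}.
Refine {1,2,3,7,8,11} on symbol a: members go to different blocks, giving {1,8,11} and {2,3,7}.
Refine {4,5,6,9,10} on symbol c: members go to different blocks, giving {4,6,9} and {5,10}.
Stable partition: {4,6,9} | {1,8,11} | {2,3,7} | {5,10} — 4 equivalence classes.
3 and 7 lie in the same block of the stable partition, so they are equivalent — no string distinguishes them.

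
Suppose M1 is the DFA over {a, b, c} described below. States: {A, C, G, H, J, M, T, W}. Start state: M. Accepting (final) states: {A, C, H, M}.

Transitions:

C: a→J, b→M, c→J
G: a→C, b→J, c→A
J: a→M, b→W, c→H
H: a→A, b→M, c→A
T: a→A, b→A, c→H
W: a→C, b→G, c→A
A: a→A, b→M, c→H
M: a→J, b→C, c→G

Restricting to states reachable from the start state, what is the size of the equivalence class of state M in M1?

2

Reachable states from the start: {A,C,G,H,J,M,W}. Unreachable: {T} — drop them.
P0 = {A,C,H,M} | {G,J,W}.
On input a, block {A,C,H,M} splits into {A,H} and {C,M}.
Stable partition: {A,H} | {G,J,W} | {C,M} — 3 equivalence classes.
The equivalence class containing M is {C,M}, of size 2.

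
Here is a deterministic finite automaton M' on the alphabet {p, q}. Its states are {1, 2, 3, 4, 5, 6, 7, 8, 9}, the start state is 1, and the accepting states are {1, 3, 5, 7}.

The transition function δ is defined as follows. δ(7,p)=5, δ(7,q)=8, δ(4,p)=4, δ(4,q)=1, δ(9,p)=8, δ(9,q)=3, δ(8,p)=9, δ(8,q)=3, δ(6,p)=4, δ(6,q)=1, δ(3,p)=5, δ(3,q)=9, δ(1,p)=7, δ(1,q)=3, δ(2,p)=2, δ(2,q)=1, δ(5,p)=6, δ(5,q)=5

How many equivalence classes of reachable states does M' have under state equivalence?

First remove the unreachable states {2}; 8 states remain.
P0 = {1,3,5,7} | {4,6,8,9}.
On input p, block {1,3,5,7} splits into {1,3,7} and {5}.
Refine {1,3,7} on symbol p: members go to different blocks, giving {3,7} and {1}.
Split {4,6,8,9} by δ(·,q) → {4,6} and {8,9}.
Stable partition: {3,7} | {4,6} | {5} | {1} | {8,9} — 5 equivalence classes.

5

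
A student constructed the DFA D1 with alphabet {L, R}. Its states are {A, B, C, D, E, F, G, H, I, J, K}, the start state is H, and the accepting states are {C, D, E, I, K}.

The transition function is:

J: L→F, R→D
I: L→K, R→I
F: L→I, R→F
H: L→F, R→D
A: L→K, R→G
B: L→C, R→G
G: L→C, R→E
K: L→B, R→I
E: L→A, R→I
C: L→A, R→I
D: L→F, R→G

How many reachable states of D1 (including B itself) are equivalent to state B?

Reachable states from the start: {A,B,C,D,E,F,G,H,I,K}. Unreachable: {J} — drop them.
Start with accepting vs non-accepting: {C,D,E,I,K} | {A,B,F,G,H}.
Refine {C,D,E,I,K} on symbol L: members go to different blocks, giving {C,D,E,K} and {I}.
On input R, block {C,D,E,K} splits into {C,E,K} and {D}.
Split {A,B,F,G,H} by δ(·,L) → {A,B,G} and {F} and {H}.
On input R, block {A,B,G} splits into {A,B} and {G}.
The partition is now stable with 7 blocks: {C,E,K} | {A,B} | {I} | {D} | {F} | {H} | {G}.
State B belongs to the block {A,B}, which has 2 states.

2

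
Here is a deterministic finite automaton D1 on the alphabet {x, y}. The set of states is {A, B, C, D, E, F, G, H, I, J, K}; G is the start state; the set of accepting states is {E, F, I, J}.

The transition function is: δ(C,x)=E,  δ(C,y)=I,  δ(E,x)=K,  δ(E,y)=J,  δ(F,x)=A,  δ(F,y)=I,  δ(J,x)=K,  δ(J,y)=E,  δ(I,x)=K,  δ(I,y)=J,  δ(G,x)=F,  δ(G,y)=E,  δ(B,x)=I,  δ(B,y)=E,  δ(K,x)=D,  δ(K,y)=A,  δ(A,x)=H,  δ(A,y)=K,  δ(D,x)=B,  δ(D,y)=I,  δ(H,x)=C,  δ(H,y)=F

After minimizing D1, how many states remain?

4

Start with accepting vs non-accepting: {E,F,I,J} | {A,B,C,D,G,H,K}.
On input x, block {A,B,C,D,G,H,K} splits into {A,D,H,K} and {B,C,G}.
Refine {A,D,H,K} on symbol x: members go to different blocks, giving {A,K} and {D,H}.
No further refinement is possible. Final partition (4 blocks): {E,F,I,J} | {A,K} | {B,C,G} | {D,H}.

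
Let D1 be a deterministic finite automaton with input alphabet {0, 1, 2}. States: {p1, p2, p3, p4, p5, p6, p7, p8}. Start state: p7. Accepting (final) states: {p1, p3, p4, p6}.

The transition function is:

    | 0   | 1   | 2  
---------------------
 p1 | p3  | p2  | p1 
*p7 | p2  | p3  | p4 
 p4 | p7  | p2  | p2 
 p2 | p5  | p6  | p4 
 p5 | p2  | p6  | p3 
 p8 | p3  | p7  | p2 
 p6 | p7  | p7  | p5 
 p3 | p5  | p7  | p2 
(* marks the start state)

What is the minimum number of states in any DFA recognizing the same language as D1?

2

Reachable states from the start: {p2,p3,p4,p5,p6,p7}. Unreachable: {p1,p8} — drop them.
P0 = {p3,p4,p6} | {p2,p5,p7}.
The partition is now stable with 2 blocks: {p3,p4,p6} | {p2,p5,p7}.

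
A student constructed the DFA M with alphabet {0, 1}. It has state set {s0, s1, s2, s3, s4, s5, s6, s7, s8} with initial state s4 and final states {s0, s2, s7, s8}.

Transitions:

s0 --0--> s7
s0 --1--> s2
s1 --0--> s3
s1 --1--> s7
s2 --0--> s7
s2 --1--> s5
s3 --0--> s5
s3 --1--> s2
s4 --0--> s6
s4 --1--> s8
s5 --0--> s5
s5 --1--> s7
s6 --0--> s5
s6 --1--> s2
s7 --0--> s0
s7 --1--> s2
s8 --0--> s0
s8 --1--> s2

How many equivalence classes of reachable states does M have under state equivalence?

5

Reachable states from the start: {s0,s2,s4,s5,s6,s7,s8}. Unreachable: {s1,s3} — drop them.
Initial partition by acceptance: {s0,s2,s7,s8} | {s4,s5,s6}.
Refine {s0,s2,s7,s8} on symbol 1: members go to different blocks, giving {s0,s7,s8} and {s2}.
Split {s4,s5,s6} by δ(·,1) → {s4,s5} and {s6}.
Refine {s4,s5} on symbol 0: members go to different blocks, giving {s4} and {s5}.
No further refinement is possible. Final partition (5 blocks): {s0,s7,s8} | {s4} | {s2} | {s6} | {s5}.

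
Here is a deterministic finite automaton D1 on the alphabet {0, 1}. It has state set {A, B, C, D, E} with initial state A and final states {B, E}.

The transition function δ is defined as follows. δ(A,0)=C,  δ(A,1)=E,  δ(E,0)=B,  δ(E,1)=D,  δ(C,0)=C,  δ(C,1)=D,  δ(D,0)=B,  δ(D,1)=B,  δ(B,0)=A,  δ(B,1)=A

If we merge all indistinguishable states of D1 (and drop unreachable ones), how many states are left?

5

Start with accepting vs non-accepting: {B,E} | {A,C,D}.
Split {B,E} by δ(·,0) → {B} and {E}.
Refine {A,C,D} on symbol 0: members go to different blocks, giving {A,C} and {D}.
On input 1, block {A,C} splits into {A} and {C}.
Stable partition: {B} | {A} | {E} | {D} | {C} — 5 equivalence classes.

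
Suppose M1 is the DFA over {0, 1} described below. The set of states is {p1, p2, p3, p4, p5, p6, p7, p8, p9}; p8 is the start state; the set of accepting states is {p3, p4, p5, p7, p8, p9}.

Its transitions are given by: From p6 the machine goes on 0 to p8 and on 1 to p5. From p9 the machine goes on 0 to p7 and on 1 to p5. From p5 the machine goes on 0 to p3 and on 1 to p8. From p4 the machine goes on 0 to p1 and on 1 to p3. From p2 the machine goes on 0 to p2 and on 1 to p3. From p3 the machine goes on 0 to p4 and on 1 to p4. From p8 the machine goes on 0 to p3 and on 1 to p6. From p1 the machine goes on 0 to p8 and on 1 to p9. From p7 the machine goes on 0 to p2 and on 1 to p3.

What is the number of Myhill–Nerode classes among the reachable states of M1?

9

All states are reachable from the start state.
P0 = {p3,p4,p5,p7,p8,p9} | {p1,p2,p6}.
Refine {p3,p4,p5,p7,p8,p9} on symbol 0: members go to different blocks, giving {p3,p5,p8,p9} and {p4,p7}.
On input 0, block {p3,p5,p8,p9} splits into {p3,p9} and {p5,p8}.
Refine {p3,p9} on symbol 1: members go to different blocks, giving {p3} and {p9}.
Split {p1,p2,p6} by δ(·,0) → {p1,p6} and {p2}.
Split {p1,p6} by δ(·,1) → {p1} and {p6}.
On input 0, block {p4,p7} splits into {p4} and {p7}.
Refine {p5,p8} on symbol 1: members go to different blocks, giving {p5} and {p8}.
The partition is now stable with 9 blocks: {p3} | {p1} | {p4} | {p5} | {p9} | {p2} | {p6} | {p7} | {p8}.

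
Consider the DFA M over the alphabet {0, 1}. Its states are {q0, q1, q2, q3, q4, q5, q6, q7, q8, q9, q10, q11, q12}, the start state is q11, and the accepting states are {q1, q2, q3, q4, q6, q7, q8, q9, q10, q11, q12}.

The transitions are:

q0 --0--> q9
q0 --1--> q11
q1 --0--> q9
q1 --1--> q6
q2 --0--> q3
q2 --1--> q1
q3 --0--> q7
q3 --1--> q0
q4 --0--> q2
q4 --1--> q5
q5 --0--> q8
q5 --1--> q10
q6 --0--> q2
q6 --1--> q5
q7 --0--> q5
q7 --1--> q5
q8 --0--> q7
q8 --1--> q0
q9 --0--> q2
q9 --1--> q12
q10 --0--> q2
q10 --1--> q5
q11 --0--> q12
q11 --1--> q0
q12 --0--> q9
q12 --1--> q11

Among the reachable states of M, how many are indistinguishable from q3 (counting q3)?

2

First remove the unreachable states {q4}; 12 states remain.
Start with accepting vs non-accepting: {q1,q2,q3,q6,q7,q8,q9,q10,q11,q12} | {q0,q5}.
Refine {q1,q2,q3,q6,q7,q8,q9,q10,q11,q12} on symbol 0: members go to different blocks, giving {q1,q2,q3,q6,q8,q9,q10,q11,q12} and {q7}.
On input 0, block {q1,q2,q3,q6,q8,q9,q10,q11,q12} splits into {q1,q2,q6,q9,q10,q11,q12} and {q3,q8}.
Refine {q1,q2,q6,q9,q10,q11,q12} on symbol 0: members go to different blocks, giving {q1,q6,q9,q10,q11,q12} and {q2}.
Split {q1,q6,q9,q10,q11,q12} by δ(·,0) → {q1,q11,q12} and {q6,q9,q10}.
Split {q1,q11,q12} by δ(·,0) → {q1,q12} and {q11}.
Refine {q1,q12} on symbol 1: members go to different blocks, giving {q1} and {q12}.
Refine {q0,q5} on symbol 0: members go to different blocks, giving {q0} and {q5}.
Refine {q6,q9,q10} on symbol 1: members go to different blocks, giving {q6,q10} and {q9}.
Stable partition: {q1} | {q0} | {q7} | {q3,q8} | {q2} | {q6,q10} | {q11} | {q12} | {q5} | {q9} — 10 equivalence classes.
State q3 belongs to the block {q3,q8}, which has 2 states.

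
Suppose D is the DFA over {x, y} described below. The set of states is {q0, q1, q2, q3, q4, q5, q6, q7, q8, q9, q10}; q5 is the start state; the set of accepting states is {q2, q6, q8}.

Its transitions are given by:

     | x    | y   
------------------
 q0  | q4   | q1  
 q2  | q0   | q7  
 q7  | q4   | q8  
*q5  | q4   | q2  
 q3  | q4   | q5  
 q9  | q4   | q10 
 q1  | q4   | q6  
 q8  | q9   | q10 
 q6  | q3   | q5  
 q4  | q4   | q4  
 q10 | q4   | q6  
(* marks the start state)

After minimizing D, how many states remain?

Every state is reachable, so we keep all 11.
Start with accepting vs non-accepting: {q2,q6,q8} | {q0,q1,q3,q4,q5,q7,q9,q10}.
On input y, block {q0,q1,q3,q4,q5,q7,q9,q10} splits into {q0,q3,q4,q9} and {q1,q5,q7,q10}.
Split {q0,q3,q4,q9} by δ(·,y) → {q0,q3,q9} and {q4}.
Stable partition: {q2,q6,q8} | {q0,q3,q9} | {q1,q5,q7,q10} | {q4} — 4 equivalence classes.

4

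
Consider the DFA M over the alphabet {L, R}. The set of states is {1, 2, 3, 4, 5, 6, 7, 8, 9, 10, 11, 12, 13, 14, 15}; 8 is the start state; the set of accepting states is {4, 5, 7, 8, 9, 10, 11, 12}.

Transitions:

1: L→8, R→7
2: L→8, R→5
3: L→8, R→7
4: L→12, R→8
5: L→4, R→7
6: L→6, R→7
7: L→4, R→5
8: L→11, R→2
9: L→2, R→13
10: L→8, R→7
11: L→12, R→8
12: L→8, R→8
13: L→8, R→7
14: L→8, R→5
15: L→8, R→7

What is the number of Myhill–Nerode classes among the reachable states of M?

5

Reachable states from the start: {2,4,5,7,8,11,12}. Unreachable: {1,3,6,9,10,13,14,15} — drop them.
Start with accepting vs non-accepting: {4,5,7,8,11,12} | {2}.
Refine {4,5,7,8,11,12} on symbol R: members go to different blocks, giving {4,5,7,11,12} and {8}.
On input L, block {4,5,7,11,12} splits into {4,5,7,11} and {12}.
Split {4,5,7,11} by δ(·,L) → {4,11} and {5,7}.
No further refinement is possible. Final partition (5 blocks): {4,11} | {2} | {8} | {12} | {5,7}.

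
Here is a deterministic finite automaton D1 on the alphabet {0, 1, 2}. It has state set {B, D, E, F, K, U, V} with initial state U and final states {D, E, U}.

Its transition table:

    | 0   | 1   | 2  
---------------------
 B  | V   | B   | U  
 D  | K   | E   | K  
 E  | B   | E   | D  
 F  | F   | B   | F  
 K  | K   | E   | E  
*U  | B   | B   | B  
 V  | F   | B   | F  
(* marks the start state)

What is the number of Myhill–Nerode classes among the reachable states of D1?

First remove the unreachable states {D,E,K}; 4 states remain.
P0 = {U} | {B,F,V}.
Refine {B,F,V} on symbol 2: members go to different blocks, giving {F,V} and {B}.
The partition is now stable with 3 blocks: {U} | {F,V} | {B}.

3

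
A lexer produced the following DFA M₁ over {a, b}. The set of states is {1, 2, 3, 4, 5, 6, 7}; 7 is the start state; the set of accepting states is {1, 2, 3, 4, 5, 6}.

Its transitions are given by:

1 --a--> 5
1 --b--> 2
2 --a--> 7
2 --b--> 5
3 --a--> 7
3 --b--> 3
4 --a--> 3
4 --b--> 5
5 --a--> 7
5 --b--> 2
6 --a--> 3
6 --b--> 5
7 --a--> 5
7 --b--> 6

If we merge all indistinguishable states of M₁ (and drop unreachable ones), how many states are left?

States {1,4} cannot be reached from the start state, so discard them.
P0 = {2,3,5,6} | {7}.
Split {2,3,5,6} by δ(·,a) → {2,3,5} and {6}.
Stable partition: {2,3,5} | {7} | {6} — 3 equivalence classes.

3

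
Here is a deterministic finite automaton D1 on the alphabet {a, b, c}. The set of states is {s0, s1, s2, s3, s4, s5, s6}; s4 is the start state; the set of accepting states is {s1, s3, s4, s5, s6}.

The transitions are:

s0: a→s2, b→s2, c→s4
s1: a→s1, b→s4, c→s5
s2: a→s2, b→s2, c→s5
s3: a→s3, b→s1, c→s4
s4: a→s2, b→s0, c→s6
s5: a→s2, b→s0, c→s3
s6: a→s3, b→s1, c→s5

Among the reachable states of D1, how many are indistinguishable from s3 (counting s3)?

Initial partition by acceptance: {s1,s3,s4,s5,s6} | {s0,s2}.
Refine {s1,s3,s4,s5,s6} on symbol a: members go to different blocks, giving {s1,s3,s6} and {s4,s5}.
Refine {s1,s3,s6} on symbol b: members go to different blocks, giving {s3,s6} and {s1}.
Stable partition: {s3,s6} | {s0,s2} | {s4,s5} | {s1} — 4 equivalence classes.
The equivalence class containing s3 is {s3,s6}, of size 2.

2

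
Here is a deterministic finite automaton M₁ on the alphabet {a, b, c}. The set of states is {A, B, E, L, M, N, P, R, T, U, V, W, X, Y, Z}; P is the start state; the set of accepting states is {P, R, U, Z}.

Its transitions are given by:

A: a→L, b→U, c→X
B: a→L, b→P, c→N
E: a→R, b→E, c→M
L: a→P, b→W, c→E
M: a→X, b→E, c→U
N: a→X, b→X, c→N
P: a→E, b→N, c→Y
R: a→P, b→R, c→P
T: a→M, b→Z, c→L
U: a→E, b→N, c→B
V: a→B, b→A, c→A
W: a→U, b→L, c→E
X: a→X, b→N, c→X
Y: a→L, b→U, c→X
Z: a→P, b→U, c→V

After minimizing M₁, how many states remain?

States {A,T,V,Z} cannot be reached from the start state, so discard them.
Initial partition by acceptance: {P,R,U} | {B,E,L,M,N,W,X,Y}.
On input a, block {P,R,U} splits into {P,U} and {R}.
Refine {B,E,L,M,N,W,X,Y} on symbol a: members go to different blocks, giving {B,M,N,X,Y} and {L,W} and {E}.
Refine {B,M,N,X,Y} on symbol a: members go to different blocks, giving {M,N,X} and {B,Y}.
Refine {M,N,X} on symbol b: members go to different blocks, giving {N,X} and {M}.
The partition is now stable with 7 blocks: {P,U} | {N,X} | {R} | {L,W} | {E} | {B,Y} | {M}.

7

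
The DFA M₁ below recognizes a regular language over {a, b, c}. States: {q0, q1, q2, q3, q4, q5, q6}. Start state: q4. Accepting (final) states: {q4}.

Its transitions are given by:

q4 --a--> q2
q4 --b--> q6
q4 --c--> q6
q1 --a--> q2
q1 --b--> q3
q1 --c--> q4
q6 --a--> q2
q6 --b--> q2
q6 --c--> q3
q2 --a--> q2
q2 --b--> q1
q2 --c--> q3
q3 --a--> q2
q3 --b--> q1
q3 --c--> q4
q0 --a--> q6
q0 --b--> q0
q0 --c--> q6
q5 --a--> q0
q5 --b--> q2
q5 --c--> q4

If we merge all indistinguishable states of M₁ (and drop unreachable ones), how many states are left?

Reachable states from the start: {q1,q2,q3,q4,q6}. Unreachable: {q0,q5} — drop them.
Start with accepting vs non-accepting: {q4} | {q1,q2,q3,q6}.
Refine {q1,q2,q3,q6} on symbol c: members go to different blocks, giving {q1,q3} and {q2,q6}.
Split {q2,q6} by δ(·,b) → {q2} and {q6}.
The partition is now stable with 4 blocks: {q4} | {q1,q3} | {q2} | {q6}.

4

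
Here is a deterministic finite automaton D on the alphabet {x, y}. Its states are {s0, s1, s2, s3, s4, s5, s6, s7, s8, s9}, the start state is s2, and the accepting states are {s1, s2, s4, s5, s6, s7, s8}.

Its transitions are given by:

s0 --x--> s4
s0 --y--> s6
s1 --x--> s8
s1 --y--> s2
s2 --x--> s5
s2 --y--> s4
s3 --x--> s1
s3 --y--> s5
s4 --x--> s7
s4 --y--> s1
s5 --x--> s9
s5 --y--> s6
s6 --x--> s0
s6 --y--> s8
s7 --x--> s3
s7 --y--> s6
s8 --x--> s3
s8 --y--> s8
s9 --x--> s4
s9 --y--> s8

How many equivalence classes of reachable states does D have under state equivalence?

3

Initial partition by acceptance: {s1,s2,s4,s5,s6,s7,s8} | {s0,s3,s9}.
Refine {s1,s2,s4,s5,s6,s7,s8} on symbol x: members go to different blocks, giving {s5,s6,s7,s8} and {s1,s2,s4}.
The partition is now stable with 3 blocks: {s5,s6,s7,s8} | {s0,s3,s9} | {s1,s2,s4}.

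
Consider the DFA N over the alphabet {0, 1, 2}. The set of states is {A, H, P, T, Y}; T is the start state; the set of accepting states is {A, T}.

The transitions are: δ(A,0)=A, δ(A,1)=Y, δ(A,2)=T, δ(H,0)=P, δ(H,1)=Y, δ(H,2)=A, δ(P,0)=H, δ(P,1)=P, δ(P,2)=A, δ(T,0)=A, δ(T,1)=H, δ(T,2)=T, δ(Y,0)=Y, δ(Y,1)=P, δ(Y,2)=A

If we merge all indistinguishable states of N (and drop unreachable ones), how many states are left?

All states are reachable from the start state.
Initial partition by acceptance: {A,T} | {H,P,Y}.
No further refinement is possible. Final partition (2 blocks): {A,T} | {H,P,Y}.

2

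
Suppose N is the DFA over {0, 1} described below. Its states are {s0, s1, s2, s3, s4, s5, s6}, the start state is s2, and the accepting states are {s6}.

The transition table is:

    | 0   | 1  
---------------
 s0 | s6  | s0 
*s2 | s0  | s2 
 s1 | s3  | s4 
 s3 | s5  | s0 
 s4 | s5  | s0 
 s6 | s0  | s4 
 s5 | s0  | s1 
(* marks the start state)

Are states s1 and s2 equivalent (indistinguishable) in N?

No

Initial partition by acceptance: {s6} | {s0,s1,s2,s3,s4,s5}.
Split {s0,s1,s2,s3,s4,s5} by δ(·,0) → {s1,s2,s3,s4,s5} and {s0}.
Split {s1,s2,s3,s4,s5} by δ(·,0) → {s1,s3,s4} and {s2,s5}.
On input 0, block {s1,s3,s4} splits into {s3,s4} and {s1}.
Refine {s2,s5} on symbol 1: members go to different blocks, giving {s2} and {s5}.
No further refinement is possible. Final partition (6 blocks): {s6} | {s3,s4} | {s0} | {s2} | {s1} | {s5}.
s1 and s2 end up in different blocks, so they are distinguishable. For instance, the string '00' is accepted from only s2.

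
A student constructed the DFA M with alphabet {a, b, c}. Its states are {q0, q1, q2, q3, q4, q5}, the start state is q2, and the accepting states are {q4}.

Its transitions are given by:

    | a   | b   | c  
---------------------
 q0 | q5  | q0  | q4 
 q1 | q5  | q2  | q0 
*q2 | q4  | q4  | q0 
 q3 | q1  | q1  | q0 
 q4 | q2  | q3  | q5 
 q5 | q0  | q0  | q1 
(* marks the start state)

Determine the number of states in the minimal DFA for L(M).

6

Start with accepting vs non-accepting: {q4} | {q0,q1,q2,q3,q5}.
On input a, block {q0,q1,q2,q3,q5} splits into {q0,q1,q3,q5} and {q2}.
On input b, block {q0,q1,q3,q5} splits into {q0,q3,q5} and {q1}.
Split {q0,q3,q5} by δ(·,a) → {q0,q5} and {q3}.
On input c, block {q0,q5} splits into {q0} and {q5}.
The partition is now stable with 6 blocks: {q4} | {q0} | {q2} | {q1} | {q3} | {q5}.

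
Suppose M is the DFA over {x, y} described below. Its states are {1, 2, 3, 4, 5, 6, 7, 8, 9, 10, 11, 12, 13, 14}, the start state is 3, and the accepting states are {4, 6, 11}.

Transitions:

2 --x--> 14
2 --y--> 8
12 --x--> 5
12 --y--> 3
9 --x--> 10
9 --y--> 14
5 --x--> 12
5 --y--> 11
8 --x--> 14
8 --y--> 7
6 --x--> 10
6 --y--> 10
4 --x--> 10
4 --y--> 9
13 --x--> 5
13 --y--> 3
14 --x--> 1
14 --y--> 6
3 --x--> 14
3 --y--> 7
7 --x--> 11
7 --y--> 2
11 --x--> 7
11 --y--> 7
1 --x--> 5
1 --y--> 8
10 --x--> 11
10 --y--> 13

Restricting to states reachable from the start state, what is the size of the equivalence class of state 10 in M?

2

First remove the unreachable states {4,9}; 12 states remain.
Initial partition by acceptance: {6,11} | {1,2,3,5,7,8,10,12,13,14}.
Split {1,2,3,5,7,8,10,12,13,14} by δ(·,x) → {1,2,3,5,8,12,13,14} and {7,10}.
Split {1,2,3,5,8,12,13,14} by δ(·,y) → {1,2,12,13} and {3,8} and {5,14}.
No further refinement is possible. Final partition (5 blocks): {6,11} | {1,2,12,13} | {7,10} | {3,8} | {5,14}.
The equivalence class containing 10 is {7,10}, of size 2.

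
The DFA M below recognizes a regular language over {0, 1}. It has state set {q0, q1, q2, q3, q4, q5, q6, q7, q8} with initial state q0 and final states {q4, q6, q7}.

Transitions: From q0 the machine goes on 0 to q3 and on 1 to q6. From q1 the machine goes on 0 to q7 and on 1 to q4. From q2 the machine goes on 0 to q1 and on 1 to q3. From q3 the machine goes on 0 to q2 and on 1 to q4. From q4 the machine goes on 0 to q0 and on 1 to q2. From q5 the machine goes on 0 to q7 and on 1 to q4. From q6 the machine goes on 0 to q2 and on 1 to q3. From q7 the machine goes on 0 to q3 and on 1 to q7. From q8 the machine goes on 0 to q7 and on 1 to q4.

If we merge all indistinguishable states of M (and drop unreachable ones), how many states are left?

States {q5,q8} cannot be reached from the start state, so discard them.
P0 = {q4,q6,q7} | {q0,q1,q2,q3}.
On input 1, block {q4,q6,q7} splits into {q4,q6} and {q7}.
Refine {q0,q1,q2,q3} on symbol 0: members go to different blocks, giving {q0,q2,q3} and {q1}.
Refine {q0,q2,q3} on symbol 0: members go to different blocks, giving {q0,q3} and {q2}.
Refine {q4,q6} on symbol 0: members go to different blocks, giving {q4} and {q6}.
On input 0, block {q0,q3} splits into {q0} and {q3}.
Stable partition: {q4} | {q0} | {q7} | {q1} | {q2} | {q6} | {q3} — 7 equivalence classes.

7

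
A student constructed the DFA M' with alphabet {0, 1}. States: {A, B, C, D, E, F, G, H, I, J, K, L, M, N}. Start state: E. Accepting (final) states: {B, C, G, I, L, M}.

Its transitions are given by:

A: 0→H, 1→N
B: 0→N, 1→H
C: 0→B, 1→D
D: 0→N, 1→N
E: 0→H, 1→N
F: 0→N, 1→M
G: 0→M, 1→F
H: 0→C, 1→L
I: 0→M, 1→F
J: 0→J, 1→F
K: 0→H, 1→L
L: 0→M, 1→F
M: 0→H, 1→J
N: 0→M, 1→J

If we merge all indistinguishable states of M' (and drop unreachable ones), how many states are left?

10

States {A,G,I,K} cannot be reached from the start state, so discard them.
P0 = {B,C,L,M} | {D,E,F,H,J,N}.
On input 0, block {B,C,L,M} splits into {B,M} and {C,L}.
On input 0, block {D,E,F,H,J,N} splits into {D,E,F,J} and {H} and {N}.
Split {B,M} by δ(·,0) → {B} and {M}.
On input 0, block {D,E,F,J} splits into {D,F} and {E} and {J}.
Refine {D,F} on symbol 1: members go to different blocks, giving {D} and {F}.
On input 0, block {C,L} splits into {C} and {L}.
Stable partition: {B} | {D} | {C} | {H} | {N} | {M} | {E} | {J} | {F} | {L} — 10 equivalence classes.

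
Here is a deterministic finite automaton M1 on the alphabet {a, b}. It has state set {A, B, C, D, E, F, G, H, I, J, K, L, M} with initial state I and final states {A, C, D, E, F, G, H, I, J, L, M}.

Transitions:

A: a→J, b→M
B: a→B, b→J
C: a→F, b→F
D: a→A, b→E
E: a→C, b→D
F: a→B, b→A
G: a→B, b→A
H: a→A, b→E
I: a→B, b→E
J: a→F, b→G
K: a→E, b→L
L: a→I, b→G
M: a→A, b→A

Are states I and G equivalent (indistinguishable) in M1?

Reachable states from the start: {A,B,C,D,E,F,G,I,J,M}. Unreachable: {H,K,L} — drop them.
Start with accepting vs non-accepting: {A,C,D,E,F,G,I,J,M} | {B}.
Refine {A,C,D,E,F,G,I,J,M} on symbol a: members go to different blocks, giving {A,C,D,E,J,M} and {F,G,I}.
On input a, block {A,C,D,E,J,M} splits into {A,D,E,M} and {C,J}.
On input a, block {A,D,E,M} splits into {A,E} and {D,M}.
Stable partition: {A,E} | {B} | {F,G,I} | {C,J} | {D,M} — 5 equivalence classes.
I and G lie in the same block of the stable partition, so they are equivalent — no string distinguishes them.

Yes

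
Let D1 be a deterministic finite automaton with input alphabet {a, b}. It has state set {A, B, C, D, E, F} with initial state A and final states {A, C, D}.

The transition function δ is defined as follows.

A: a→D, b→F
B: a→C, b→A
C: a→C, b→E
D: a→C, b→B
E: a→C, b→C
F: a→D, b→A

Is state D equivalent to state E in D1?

Every state is reachable, so we keep all 6.
Initial partition by acceptance: {A,C,D} | {B,E,F}.
No further refinement is possible. Final partition (2 blocks): {A,C,D} | {B,E,F}.
D and E end up in different blocks, so they are distinguishable. For instance, the string 'ε' is accepted from only D.

No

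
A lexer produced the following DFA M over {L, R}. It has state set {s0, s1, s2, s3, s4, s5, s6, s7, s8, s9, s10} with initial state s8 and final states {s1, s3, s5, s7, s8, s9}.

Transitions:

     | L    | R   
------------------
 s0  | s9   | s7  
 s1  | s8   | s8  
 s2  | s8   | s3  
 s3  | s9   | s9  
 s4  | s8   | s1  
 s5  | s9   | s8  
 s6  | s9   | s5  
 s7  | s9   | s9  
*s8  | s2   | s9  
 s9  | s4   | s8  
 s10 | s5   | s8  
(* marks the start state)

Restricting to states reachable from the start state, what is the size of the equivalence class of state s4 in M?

2

Reachable states from the start: {s1,s2,s3,s4,s8,s9}. Unreachable: {s0,s5,s6,s7,s10} — drop them.
P0 = {s1,s3,s8,s9} | {s2,s4}.
On input L, block {s1,s3,s8,s9} splits into {s1,s3} and {s8,s9}.
The partition is now stable with 3 blocks: {s1,s3} | {s2,s4} | {s8,s9}.
The equivalence class containing s4 is {s2,s4}, of size 2.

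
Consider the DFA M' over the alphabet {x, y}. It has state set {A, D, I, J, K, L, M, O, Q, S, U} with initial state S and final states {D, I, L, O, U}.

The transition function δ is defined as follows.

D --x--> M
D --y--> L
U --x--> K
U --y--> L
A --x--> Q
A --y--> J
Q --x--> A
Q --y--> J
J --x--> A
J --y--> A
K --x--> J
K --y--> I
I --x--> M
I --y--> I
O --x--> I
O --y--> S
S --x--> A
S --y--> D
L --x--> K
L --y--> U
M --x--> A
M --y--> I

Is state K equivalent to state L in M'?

No

Reachable states from the start: {A,D,I,J,K,L,M,Q,S,U}. Unreachable: {O} — drop them.
Initial partition by acceptance: {D,I,L,U} | {A,J,K,M,Q,S}.
Split {A,J,K,M,Q,S} by δ(·,y) → {K,M,S} and {A,J,Q}.
The partition is now stable with 3 blocks: {D,I,L,U} | {K,M,S} | {A,J,Q}.
K and L end up in different blocks, so they are distinguishable. For instance, the string 'ε' is accepted from only L.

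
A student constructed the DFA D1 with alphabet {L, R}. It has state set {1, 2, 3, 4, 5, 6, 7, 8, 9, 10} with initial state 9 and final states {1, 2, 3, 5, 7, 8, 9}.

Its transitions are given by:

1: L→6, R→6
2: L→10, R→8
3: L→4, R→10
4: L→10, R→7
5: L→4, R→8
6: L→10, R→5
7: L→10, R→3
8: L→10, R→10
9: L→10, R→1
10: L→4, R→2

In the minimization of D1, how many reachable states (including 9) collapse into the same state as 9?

Every state is reachable, so we keep all 10.
P0 = {1,2,3,5,7,8,9} | {4,6,10}.
On input R, block {1,2,3,5,7,8,9} splits into {2,5,7,9} and {1,3,8}.
The partition is now stable with 3 blocks: {2,5,7,9} | {4,6,10} | {1,3,8}.
The equivalence class containing 9 is {2,5,7,9}, of size 4.

4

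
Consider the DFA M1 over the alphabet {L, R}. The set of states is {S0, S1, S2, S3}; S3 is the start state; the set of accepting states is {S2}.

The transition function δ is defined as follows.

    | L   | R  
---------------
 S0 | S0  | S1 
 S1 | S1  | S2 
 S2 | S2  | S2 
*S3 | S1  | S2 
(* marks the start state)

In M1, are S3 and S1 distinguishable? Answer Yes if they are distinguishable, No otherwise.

States {S0} cannot be reached from the start state, so discard them.
P0 = {S2} | {S1,S3}.
Stable partition: {S2} | {S1,S3} — 2 equivalence classes.
S3 and S1 lie in the same block of the stable partition, so they are equivalent — no string distinguishes them.

No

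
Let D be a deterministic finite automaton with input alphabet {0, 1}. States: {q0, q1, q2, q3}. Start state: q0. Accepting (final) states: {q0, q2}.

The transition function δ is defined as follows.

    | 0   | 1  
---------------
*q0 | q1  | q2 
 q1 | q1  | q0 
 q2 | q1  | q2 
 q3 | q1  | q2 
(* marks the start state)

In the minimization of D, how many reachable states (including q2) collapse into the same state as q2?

2

Reachable states from the start: {q0,q1,q2}. Unreachable: {q3} — drop them.
P0 = {q0,q2} | {q1}.
Stable partition: {q0,q2} | {q1} — 2 equivalence classes.
The equivalence class containing q2 is {q0,q2}, of size 2.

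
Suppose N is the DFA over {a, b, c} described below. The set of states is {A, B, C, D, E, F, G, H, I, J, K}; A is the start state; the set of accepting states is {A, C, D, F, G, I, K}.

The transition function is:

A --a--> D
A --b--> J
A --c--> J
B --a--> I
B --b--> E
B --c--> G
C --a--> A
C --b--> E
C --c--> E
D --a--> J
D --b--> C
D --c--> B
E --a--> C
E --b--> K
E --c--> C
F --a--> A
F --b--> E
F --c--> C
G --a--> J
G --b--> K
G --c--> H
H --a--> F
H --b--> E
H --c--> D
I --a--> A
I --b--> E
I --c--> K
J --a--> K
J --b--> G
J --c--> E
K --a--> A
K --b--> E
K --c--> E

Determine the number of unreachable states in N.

Exploring from A, all states are eventually visited, so none are unreachable.

0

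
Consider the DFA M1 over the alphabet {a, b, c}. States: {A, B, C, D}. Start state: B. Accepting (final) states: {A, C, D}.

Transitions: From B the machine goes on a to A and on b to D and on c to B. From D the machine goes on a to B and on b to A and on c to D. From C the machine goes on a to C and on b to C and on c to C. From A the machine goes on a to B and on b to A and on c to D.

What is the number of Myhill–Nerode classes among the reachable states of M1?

Reachable states from the start: {A,B,D}. Unreachable: {C} — drop them.
Start with accepting vs non-accepting: {A,D} | {B}.
Stable partition: {A,D} | {B} — 2 equivalence classes.

2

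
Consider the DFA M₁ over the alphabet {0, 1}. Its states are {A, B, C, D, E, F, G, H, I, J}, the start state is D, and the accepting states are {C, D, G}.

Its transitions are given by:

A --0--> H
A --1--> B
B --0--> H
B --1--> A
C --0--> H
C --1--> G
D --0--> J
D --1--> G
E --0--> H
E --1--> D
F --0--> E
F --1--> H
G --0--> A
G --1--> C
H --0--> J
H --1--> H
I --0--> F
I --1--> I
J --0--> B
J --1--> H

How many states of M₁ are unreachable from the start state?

3

Starting at D and following transitions, the reachable set is {A, B, C, D, G, H, J}. That leaves E, F, I unreachable — 3 in total.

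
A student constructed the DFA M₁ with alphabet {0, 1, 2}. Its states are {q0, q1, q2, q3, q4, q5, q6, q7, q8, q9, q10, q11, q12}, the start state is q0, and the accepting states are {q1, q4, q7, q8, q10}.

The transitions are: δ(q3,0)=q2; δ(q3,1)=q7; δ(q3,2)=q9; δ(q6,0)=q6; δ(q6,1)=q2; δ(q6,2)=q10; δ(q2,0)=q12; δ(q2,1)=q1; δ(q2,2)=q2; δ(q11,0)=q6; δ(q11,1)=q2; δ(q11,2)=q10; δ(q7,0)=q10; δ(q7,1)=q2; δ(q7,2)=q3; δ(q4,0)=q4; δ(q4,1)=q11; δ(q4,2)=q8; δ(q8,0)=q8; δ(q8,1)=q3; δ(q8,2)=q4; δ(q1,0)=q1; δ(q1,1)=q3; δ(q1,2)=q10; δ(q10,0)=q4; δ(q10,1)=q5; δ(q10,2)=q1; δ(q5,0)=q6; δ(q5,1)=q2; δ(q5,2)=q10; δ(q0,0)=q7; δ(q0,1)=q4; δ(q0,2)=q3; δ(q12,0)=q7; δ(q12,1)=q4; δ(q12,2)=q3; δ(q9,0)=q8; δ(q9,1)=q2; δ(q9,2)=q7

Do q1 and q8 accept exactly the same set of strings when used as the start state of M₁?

Yes

Every state is reachable, so we keep all 13.
Initial partition by acceptance: {q1,q4,q7,q8,q10} | {q0,q2,q3,q5,q6,q9,q11,q12}.
Split {q1,q4,q7,q8,q10} by δ(·,2) → {q1,q4,q8,q10} and {q7}.
On input 0, block {q0,q2,q3,q5,q6,q9,q11,q12} splits into {q2,q3,q5,q6,q11} and {q0,q12} and {q9}.
Refine {q2,q3,q5,q6,q11} on symbol 0: members go to different blocks, giving {q3,q5,q6,q11} and {q2}.
On input 0, block {q3,q5,q6,q11} splits into {q5,q6,q11} and {q3}.
On input 1, block {q1,q4,q8,q10} splits into {q1,q8} and {q4,q10}.
Stable partition: {q1,q8} | {q5,q6,q11} | {q7} | {q0,q12} | {q9} | {q2} | {q3} | {q4,q10} — 8 equivalence classes.
q1 and q8 lie in the same block of the stable partition, so they are equivalent — no string distinguishes them.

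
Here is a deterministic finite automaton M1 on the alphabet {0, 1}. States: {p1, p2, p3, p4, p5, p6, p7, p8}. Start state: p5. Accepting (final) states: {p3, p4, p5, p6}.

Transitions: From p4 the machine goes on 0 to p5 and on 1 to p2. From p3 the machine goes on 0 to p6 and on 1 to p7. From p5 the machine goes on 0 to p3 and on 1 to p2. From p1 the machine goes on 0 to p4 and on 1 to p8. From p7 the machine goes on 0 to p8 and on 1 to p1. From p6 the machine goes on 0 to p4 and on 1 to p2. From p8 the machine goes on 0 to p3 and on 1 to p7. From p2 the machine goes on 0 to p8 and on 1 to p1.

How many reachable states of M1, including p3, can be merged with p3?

Start with accepting vs non-accepting: {p3,p4,p5,p6} | {p1,p2,p7,p8}.
On input 0, block {p1,p2,p7,p8} splits into {p1,p8} and {p2,p7}.
Split {p1,p8} by δ(·,1) → {p1} and {p8}.
No further refinement is possible. Final partition (4 blocks): {p3,p4,p5,p6} | {p1} | {p2,p7} | {p8}.
State p3 belongs to the block {p3,p4,p5,p6}, which has 4 states.

4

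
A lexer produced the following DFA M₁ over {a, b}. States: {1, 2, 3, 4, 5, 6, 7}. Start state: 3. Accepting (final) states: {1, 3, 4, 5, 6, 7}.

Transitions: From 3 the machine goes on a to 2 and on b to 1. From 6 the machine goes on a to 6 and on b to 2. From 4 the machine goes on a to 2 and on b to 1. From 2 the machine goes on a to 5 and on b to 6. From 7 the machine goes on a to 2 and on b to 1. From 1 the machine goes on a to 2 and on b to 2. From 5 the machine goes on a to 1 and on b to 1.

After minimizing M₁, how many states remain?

First remove the unreachable states {4,7}; 5 states remain.
P0 = {1,3,5,6} | {2}.
On input a, block {1,3,5,6} splits into {1,3} and {5,6}.
On input b, block {1,3} splits into {1} and {3}.
On input a, block {5,6} splits into {5} and {6}.
No further refinement is possible. Final partition (5 blocks): {1} | {2} | {5} | {3} | {6}.

5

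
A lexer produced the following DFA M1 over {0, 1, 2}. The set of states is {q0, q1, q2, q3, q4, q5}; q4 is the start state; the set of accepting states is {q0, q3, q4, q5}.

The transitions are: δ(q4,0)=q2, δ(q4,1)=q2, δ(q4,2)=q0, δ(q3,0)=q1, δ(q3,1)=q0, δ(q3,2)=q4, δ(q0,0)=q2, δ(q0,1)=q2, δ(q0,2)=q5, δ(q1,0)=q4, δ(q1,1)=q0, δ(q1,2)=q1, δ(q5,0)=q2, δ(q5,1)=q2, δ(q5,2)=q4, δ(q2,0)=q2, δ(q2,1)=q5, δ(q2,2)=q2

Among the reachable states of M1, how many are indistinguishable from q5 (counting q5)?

3

States {q1,q3} cannot be reached from the start state, so discard them.
Start with accepting vs non-accepting: {q0,q4,q5} | {q2}.
No further refinement is possible. Final partition (2 blocks): {q0,q4,q5} | {q2}.
State q5 belongs to the block {q0,q4,q5}, which has 3 states.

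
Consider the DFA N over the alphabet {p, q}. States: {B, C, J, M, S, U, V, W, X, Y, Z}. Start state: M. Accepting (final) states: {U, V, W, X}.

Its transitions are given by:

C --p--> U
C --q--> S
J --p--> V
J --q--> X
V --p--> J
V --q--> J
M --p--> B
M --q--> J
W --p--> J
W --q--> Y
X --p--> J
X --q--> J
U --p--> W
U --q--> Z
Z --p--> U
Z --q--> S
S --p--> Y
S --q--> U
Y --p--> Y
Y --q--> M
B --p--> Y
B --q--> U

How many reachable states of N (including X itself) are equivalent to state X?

First remove the unreachable states {C}; 10 states remain.
Initial partition by acceptance: {U,V,W,X} | {B,J,M,S,Y,Z}.
Split {U,V,W,X} by δ(·,p) → {V,W,X} and {U}.
On input p, block {B,J,M,S,Y,Z} splits into {B,M,S,Y} and {J} and {Z}.
On input q, block {V,W,X} splits into {V,X} and {W}.
Refine {B,M,S,Y} on symbol q: members go to different blocks, giving {B,S} and {Y} and {M}.
The partition is now stable with 8 blocks: {V,X} | {B,S} | {U} | {J} | {Z} | {W} | {Y} | {M}.
The equivalence class containing X is {V,X}, of size 2.

2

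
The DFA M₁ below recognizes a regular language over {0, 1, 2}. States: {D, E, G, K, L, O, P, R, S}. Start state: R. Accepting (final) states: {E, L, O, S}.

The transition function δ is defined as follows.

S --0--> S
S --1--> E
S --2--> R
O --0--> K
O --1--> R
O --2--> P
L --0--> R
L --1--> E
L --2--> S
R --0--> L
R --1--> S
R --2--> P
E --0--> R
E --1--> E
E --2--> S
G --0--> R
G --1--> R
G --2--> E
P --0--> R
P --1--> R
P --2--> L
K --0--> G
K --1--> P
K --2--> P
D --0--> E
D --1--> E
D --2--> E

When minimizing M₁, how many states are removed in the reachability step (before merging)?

Starting at R and following transitions, the reachable set is {E, L, P, R, S}. That leaves D, G, K, O unreachable — 4 in total.

4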